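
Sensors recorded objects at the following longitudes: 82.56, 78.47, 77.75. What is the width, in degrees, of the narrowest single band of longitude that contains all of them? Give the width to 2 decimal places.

4.81°

Sort the longitudes: +77.75°, +78.47°, +82.56°.
Eastward gaps between consecutive values (wrapping around): 0.72°, 4.09°, 355.19°.
Largest gap = 355.19° ⇒ minimal covering band is its complement: 360° − 355.19° = 4.81°.
Band runs from +77.75° eastward to +82.56°.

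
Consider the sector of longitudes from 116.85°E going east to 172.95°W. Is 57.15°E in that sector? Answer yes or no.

No

Band width going east from +116.85° to -172.95°: ((-172.95 − 116.85) mod 360) = 70.20°.
Offset of +57.15° east of the west edge: ((57.15 − 116.85) mod 360) = 300.30°.
300.30° > 70.20° ⇒ outside.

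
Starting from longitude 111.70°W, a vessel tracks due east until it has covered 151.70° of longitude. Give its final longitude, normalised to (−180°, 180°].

Start at -111.70°; shift +151.70° → +40.00°.
+40.00° already lies in (−180°, 180°].

40.00°E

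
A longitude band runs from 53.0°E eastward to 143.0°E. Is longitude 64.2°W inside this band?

No

Band width going east from +53.0° to +143.0°: ((143.0 − 53.0) mod 360) = 90.0°.
Offset of -64.2° east of the west edge: ((-64.2 − 53.0) mod 360) = 242.8°.
242.8° > 90.0° ⇒ outside.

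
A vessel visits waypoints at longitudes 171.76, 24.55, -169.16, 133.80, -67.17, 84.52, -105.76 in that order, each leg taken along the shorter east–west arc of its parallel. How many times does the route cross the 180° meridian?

Leg 1: +171.76° → +24.55°, shortest Δλ = -147.21° (west) — does not cross 180°.
Leg 2: +24.55° → -169.16°, shortest Δλ = 166.29° (east) — crosses 180°.
Leg 3: -169.16° → +133.80°, shortest Δλ = -57.04° (west) — crosses 180°.
Leg 4: +133.80° → -67.17°, shortest Δλ = 159.03° (east) — crosses 180°.
Leg 5: -67.17° → +84.52°, shortest Δλ = 151.69° (east) — does not cross 180°.
Leg 6: +84.52° → -105.76°, shortest Δλ = 169.72° (east) — crosses 180°.
Total crossings: 4.

4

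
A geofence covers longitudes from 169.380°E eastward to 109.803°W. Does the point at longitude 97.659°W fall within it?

Band width going east from +169.380° to -109.803°: ((-109.803 − 169.380) mod 360) = 80.817°.
Offset of -97.659° east of the west edge: ((-97.659 − 169.380) mod 360) = 92.961°.
92.961° > 80.817° ⇒ outside.

No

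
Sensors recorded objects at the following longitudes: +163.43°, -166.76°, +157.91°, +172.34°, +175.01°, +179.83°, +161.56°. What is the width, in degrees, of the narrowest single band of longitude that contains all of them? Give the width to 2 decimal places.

35.33°

Sort the longitudes: -166.76°, +157.91°, +161.56°, +163.43°, +172.34°, +175.01°, +179.83°.
Eastward gaps between consecutive values (wrapping around): 324.67°, 3.65°, 1.87°, 8.91°, 2.67°, 4.82°, 13.41°.
Largest gap = 324.67° ⇒ minimal covering band is its complement: 360° − 324.67° = 35.33°.
Band runs from +157.91° eastward to -166.76°, crossing the antimeridian.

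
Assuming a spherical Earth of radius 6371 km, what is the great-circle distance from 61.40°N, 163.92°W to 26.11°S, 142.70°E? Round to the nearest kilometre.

10838 km

Δλ = 142.70 − -163.92 = 306.62°; wrapped into (−180°, 180°]: -53.38°.
Δφ = -26.11 − 61.40 = -87.51°.
a = sin²(Δφ/2) + cos φ₁ · cos φ₂ · sin²(Δλ/2) = 0.564997.
c = 2·atan2(√a, √(1−a)) = 1.70116 rad → d = 6371·c ≈ 10838.09 km.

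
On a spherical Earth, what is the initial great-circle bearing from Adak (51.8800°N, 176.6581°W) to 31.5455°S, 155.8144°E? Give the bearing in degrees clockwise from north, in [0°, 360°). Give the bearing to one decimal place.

203.2°

Δλ = 155.8144 − -176.6581 = 332.4725°; wrapped into (−180°, 180°]: -27.5275°.
θ = atan2( sin Δλ · cos φ₂ , cos φ₁ · sin φ₂ − sin φ₁ · cos φ₂ · cos Δλ )
  = atan2(-0.39388, -0.91752) = -156.767° → normalised to [0°, 360°): 203.233°.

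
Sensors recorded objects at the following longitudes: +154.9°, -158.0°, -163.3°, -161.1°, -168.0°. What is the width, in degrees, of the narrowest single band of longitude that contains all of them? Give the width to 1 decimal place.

47.1°

Sort the longitudes: -168.0°, -163.3°, -161.1°, -158.0°, +154.9°.
Eastward gaps between consecutive values (wrapping around): 4.7°, 2.2°, 3.1°, 312.9°, 37.1°.
Largest gap = 312.9° ⇒ minimal covering band is its complement: 360° − 312.9° = 47.1°.
Band runs from +154.9° eastward to -158.0°, crossing the antimeridian.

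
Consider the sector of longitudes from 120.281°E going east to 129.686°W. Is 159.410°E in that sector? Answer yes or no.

Yes

Band width going east from +120.281° to -129.686°: ((-129.686 − 120.281) mod 360) = 110.033°.
Offset of +159.410° east of the west edge: ((159.410 − 120.281) mod 360) = 39.129°.
39.129° ≤ 110.033° ⇒ inside.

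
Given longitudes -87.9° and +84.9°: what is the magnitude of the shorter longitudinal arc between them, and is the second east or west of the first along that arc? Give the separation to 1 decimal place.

172.8° east

Raw difference: 84.9 − -87.9 = 172.8°.
Normalise into (−180°, 180°]: 172.8° stays 172.8°.
Positive ⇒ the second point lies to the east; separation 172.8°.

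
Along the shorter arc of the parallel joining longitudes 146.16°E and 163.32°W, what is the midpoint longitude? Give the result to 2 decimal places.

171.42°E

Signed shortest Δλ from +146.16° to -163.32° is +50.52°.
Midpoint longitude = +146.16° + (+50.52°)/2 = +146.16° + 25.26° = +171.42°.
(The naïve average (+146.16 + -163.32)/2 = -8.58° is on the wrong side of the globe.)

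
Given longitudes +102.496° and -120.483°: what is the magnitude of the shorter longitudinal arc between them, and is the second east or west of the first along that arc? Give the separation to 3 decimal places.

137.021° east

Raw difference: -120.483 − 102.496 = -222.979°.
Normalise into (−180°, 180°]: -222.979° + 360° = 137.021°.
Positive ⇒ the second point lies to the east; separation 137.021°.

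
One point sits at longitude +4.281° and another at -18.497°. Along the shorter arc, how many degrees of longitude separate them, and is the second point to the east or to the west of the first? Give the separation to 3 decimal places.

Raw difference: -18.497 − 4.281 = -22.778°.
Normalise into (−180°, 180°]: -22.778° stays -22.778°.
Negative ⇒ the second point lies to the west; separation 22.778°.

22.778° west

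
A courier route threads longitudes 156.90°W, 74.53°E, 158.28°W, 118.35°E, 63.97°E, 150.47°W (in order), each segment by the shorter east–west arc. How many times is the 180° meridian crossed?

Leg 1: -156.90° → +74.53°, shortest Δλ = -128.57° (west) — crosses 180°.
Leg 2: +74.53° → -158.28°, shortest Δλ = 127.19° (east) — crosses 180°.
Leg 3: -158.28° → +118.35°, shortest Δλ = -83.37° (west) — crosses 180°.
Leg 4: +118.35° → +63.97°, shortest Δλ = -54.38° (west) — does not cross 180°.
Leg 5: +63.97° → -150.47°, shortest Δλ = 145.56° (east) — crosses 180°.
Total crossings: 4.

4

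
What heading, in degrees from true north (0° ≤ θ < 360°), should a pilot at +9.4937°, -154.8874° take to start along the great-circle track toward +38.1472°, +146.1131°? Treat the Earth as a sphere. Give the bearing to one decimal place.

308.8°

Δλ = 146.1131 − -154.8874 = 301.0005°; wrapped into (−180°, 180°]: -58.9995°.
θ = atan2( sin Δλ · cos φ₂ , cos φ₁ · sin φ₂ − sin φ₁ · cos φ₂ · cos Δλ )
  = atan2(-0.67410, 0.54242) = -51.178° → normalised to [0°, 360°): 308.822°.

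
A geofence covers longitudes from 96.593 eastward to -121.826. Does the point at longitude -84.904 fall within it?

Band width going east from +96.593° to -121.826°: ((-121.826 − 96.593) mod 360) = 141.581°.
Offset of -84.904° east of the west edge: ((-84.904 − 96.593) mod 360) = 178.503°.
178.503° > 141.581° ⇒ outside.

No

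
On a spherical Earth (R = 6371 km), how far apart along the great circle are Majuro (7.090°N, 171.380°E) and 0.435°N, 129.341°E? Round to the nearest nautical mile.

2548 nmi

Δλ = 129.341 − 171.380 = -42.039°.
Δφ = 0.435 − 7.090 = -6.655°.
a = sin²(Δφ/2) + cos φ₁ · cos φ₂ · sin²(Δλ/2) = 0.131037.
c = 2·atan2(√a, √(1−a)) = 0.74080 rad → d = 6371·c ≈ 4719.66 km ≈ 2548.41 nmi.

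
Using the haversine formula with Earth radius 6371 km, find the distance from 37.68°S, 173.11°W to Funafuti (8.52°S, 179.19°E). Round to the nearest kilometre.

3334 km

Δλ = 179.19 − -173.11 = 352.30°; wrapped into (−180°, 180°]: -7.70°.
Δφ = -8.52 − -37.68 = 29.16°.
a = sin²(Δφ/2) + cos φ₁ · cos φ₂ · sin²(Δλ/2) = 0.066898.
c = 2·atan2(√a, √(1−a)) = 0.52324 rad → d = 6371·c ≈ 3333.56 km.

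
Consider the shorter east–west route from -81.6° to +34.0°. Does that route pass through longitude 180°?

Signed shortest Δλ = ((34.0 − -81.6 + 180) mod 360) − 180 = 115.6°.
Going east by 115.6° from -81.6° reaches +34.0° without touching 180°.

No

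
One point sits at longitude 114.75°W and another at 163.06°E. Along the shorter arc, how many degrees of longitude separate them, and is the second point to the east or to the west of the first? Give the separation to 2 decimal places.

Raw difference: 163.06 − -114.75 = 277.81°.
Normalise into (−180°, 180°]: 277.81° − 360° = -82.19°.
Negative ⇒ the second point lies to the west; separation 82.19°.

82.19° west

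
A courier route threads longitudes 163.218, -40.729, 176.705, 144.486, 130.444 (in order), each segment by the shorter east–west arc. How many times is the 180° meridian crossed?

2

Leg 1: +163.218° → -40.729°, shortest Δλ = 156.053° (east) — crosses 180°.
Leg 2: -40.729° → +176.705°, shortest Δλ = -142.566° (west) — crosses 180°.
Leg 3: +176.705° → +144.486°, shortest Δλ = -32.219° (west) — does not cross 180°.
Leg 4: +144.486° → +130.444°, shortest Δλ = -14.042° (west) — does not cross 180°.
Total crossings: 2.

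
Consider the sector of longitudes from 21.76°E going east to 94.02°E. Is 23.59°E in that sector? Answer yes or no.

Band width going east from +21.76° to +94.02°: ((94.02 − 21.76) mod 360) = 72.26°.
Offset of +23.59° east of the west edge: ((23.59 − 21.76) mod 360) = 1.83°.
1.83° ≤ 72.26° ⇒ inside.

Yes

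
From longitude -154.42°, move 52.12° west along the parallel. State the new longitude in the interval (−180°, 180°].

+153.46°

Start at -154.42°; shift −52.12° → -206.54°.
-206.54° lies outside (−180°, 180°]; add 360° → +153.46°.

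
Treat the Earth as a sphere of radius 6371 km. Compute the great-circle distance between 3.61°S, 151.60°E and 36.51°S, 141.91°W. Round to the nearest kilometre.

Δλ = -141.91 − 151.60 = -293.51°; wrapped into (−180°, 180°]: 66.49°.
Δφ = -36.51 − -3.61 = -32.90°.
a = sin²(Δφ/2) + cos φ₁ · cos φ₂ · sin²(Δλ/2) = 0.321275.
c = 2·atan2(√a, √(1−a)) = 1.20526 rad → d = 6371·c ≈ 7678.71 km.

7679 km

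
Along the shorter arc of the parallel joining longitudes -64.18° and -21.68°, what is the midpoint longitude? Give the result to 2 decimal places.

Signed shortest Δλ from -64.18° to -21.68° is +42.50°.
Midpoint longitude = -64.18° + (+42.50°)/2 = -64.18° + 21.25° = -42.93°.

-42.93°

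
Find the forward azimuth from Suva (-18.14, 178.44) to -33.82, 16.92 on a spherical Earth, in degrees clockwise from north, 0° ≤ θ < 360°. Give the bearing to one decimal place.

198.8°

Δλ = 16.92 − 178.44 = -161.52°.
θ = atan2( sin Δλ · cos φ₂ , cos φ₁ · sin φ₂ − sin φ₁ · cos φ₂ · cos Δλ )
  = atan2(-0.26334, -0.77424) = -161.216° → normalised to [0°, 360°): 198.784°.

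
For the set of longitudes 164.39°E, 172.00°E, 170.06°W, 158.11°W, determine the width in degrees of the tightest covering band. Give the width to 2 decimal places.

37.50°

Sort the longitudes: -170.06°, -158.11°, +164.39°, +172.00°.
Eastward gaps between consecutive values (wrapping around): 11.95°, 322.50°, 7.61°, 17.94°.
Largest gap = 322.50° ⇒ minimal covering band is its complement: 360° − 322.50° = 37.50°.
Band runs from +164.39° eastward to -158.11°, crossing the antimeridian.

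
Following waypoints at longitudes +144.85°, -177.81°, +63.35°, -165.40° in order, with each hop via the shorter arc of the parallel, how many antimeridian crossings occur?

Leg 1: +144.85° → -177.81°, shortest Δλ = 37.34° (east) — crosses 180°.
Leg 2: -177.81° → +63.35°, shortest Δλ = -118.84° (west) — crosses 180°.
Leg 3: +63.35° → -165.40°, shortest Δλ = 131.25° (east) — crosses 180°.
Total crossings: 3.

3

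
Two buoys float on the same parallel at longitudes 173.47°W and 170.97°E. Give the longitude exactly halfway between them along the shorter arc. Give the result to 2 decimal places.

178.75°E

Signed shortest Δλ from -173.47° to +170.97° is -15.56°.
Midpoint longitude = -173.47° + (-15.56°)/2 = -173.47° − 7.78° = -181.25°.
Normalise into (−180°, 180°]: +178.75°.
(The naïve average (-173.47 + +170.97)/2 = -1.25° is on the wrong side of the globe.)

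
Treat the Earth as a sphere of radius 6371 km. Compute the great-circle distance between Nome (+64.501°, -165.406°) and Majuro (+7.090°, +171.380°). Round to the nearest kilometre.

6642 km

Δλ = 171.380 − -165.406 = 336.786°; wrapped into (−180°, 180°]: -23.214°.
Δφ = 7.090 − 64.501 = -57.411°.
a = sin²(Δφ/2) + cos φ₁ · cos φ₂ · sin²(Δλ/2) = 0.247989.
c = 2·atan2(√a, √(1−a)) = 1.04255 rad → d = 6371·c ≈ 6642.07 km.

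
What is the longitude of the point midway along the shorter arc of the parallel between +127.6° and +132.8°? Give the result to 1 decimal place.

Signed shortest Δλ from +127.6° to +132.8° is +5.2°.
Midpoint longitude = +127.6° + (+5.2°)/2 = +127.6° + 2.6° = +130.2°.

+130.2°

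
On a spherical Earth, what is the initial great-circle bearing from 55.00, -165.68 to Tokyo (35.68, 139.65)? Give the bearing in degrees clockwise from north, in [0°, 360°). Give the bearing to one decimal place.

265.7°

Δλ = 139.65 − -165.68 = 305.33°; wrapped into (−180°, 180°]: -54.67°.
θ = atan2( sin Δλ · cos φ₂ , cos φ₁ · sin φ₂ − sin φ₁ · cos φ₂ · cos Δλ )
  = atan2(-0.66269, -0.05024) = -94.335° → normalised to [0°, 360°): 265.665°.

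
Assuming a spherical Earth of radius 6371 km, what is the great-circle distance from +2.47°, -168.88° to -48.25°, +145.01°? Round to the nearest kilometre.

Δλ = 145.01 − -168.88 = 313.89°; wrapped into (−180°, 180°]: -46.11°.
Δφ = -48.25 − 2.47 = -50.72°.
a = sin²(Δφ/2) + cos φ₁ · cos φ₂ · sin²(Δλ/2) = 0.285471.
c = 2·atan2(√a, √(1−a)) = 1.12735 rad → d = 6371·c ≈ 7182.32 km.

7182 km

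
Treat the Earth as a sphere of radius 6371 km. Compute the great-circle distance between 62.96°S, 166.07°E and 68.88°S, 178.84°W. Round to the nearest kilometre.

Δλ = -178.84 − 166.07 = -344.91°; wrapped into (−180°, 180°]: 15.09°.
Δφ = -68.88 − -62.96 = -5.92°.
a = sin²(Δφ/2) + cos φ₁ · cos φ₂ · sin²(Δλ/2) = 0.005491.
c = 2·atan2(√a, √(1−a)) = 0.14834 rad → d = 6371·c ≈ 945.04 km.

945 km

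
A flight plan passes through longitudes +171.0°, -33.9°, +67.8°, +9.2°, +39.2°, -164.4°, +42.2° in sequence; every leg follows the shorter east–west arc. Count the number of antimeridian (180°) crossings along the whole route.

3

Leg 1: +171.0° → -33.9°, shortest Δλ = 155.1° (east) — crosses 180°.
Leg 2: -33.9° → +67.8°, shortest Δλ = 101.7° (east) — does not cross 180°.
Leg 3: +67.8° → +9.2°, shortest Δλ = -58.6° (west) — does not cross 180°.
Leg 4: +9.2° → +39.2°, shortest Δλ = 30.0° (east) — does not cross 180°.
Leg 5: +39.2° → -164.4°, shortest Δλ = 156.4° (east) — crosses 180°.
Leg 6: -164.4° → +42.2°, shortest Δλ = -153.4° (west) — crosses 180°.
Total crossings: 3.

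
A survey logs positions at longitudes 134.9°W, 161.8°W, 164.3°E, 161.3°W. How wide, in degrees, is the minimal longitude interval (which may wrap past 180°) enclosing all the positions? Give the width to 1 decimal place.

Sort the longitudes: -161.8°, -161.3°, -134.9°, +164.3°.
Eastward gaps between consecutive values (wrapping around): 0.5°, 26.4°, 299.2°, 33.9°.
Largest gap = 299.2° ⇒ minimal covering band is its complement: 360° − 299.2° = 60.8°.
Band runs from +164.3° eastward to -134.9°, crossing the antimeridian.

60.8°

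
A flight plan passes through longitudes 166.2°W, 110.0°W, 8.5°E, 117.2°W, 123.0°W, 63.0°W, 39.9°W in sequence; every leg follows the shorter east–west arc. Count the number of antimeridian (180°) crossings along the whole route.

Leg 1: -166.2° → -110.0°, shortest Δλ = 56.2° (east) — does not cross 180°.
Leg 2: -110.0° → +8.5°, shortest Δλ = 118.5° (east) — does not cross 180°.
Leg 3: +8.5° → -117.2°, shortest Δλ = -125.7° (west) — does not cross 180°.
Leg 4: -117.2° → -123.0°, shortest Δλ = -5.8° (west) — does not cross 180°.
Leg 5: -123.0° → -63.0°, shortest Δλ = 60.0° (east) — does not cross 180°.
Leg 6: -63.0° → -39.9°, shortest Δλ = 23.1° (east) — does not cross 180°.
Total crossings: 0.

0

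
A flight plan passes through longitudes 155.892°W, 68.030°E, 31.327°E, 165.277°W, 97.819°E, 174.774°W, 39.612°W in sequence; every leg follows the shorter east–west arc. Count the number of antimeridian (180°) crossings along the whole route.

4

Leg 1: -155.892° → +68.030°, shortest Δλ = -136.078° (west) — crosses 180°.
Leg 2: +68.030° → +31.327°, shortest Δλ = -36.703° (west) — does not cross 180°.
Leg 3: +31.327° → -165.277°, shortest Δλ = 163.396° (east) — crosses 180°.
Leg 4: -165.277° → +97.819°, shortest Δλ = -96.904° (west) — crosses 180°.
Leg 5: +97.819° → -174.774°, shortest Δλ = 87.407° (east) — crosses 180°.
Leg 6: -174.774° → -39.612°, shortest Δλ = 135.162° (east) — does not cross 180°.
Total crossings: 4.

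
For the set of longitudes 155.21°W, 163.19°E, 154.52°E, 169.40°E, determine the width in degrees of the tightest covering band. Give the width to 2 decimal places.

50.27°

Sort the longitudes: -155.21°, +154.52°, +163.19°, +169.40°.
Eastward gaps between consecutive values (wrapping around): 309.73°, 8.67°, 6.21°, 35.39°.
Largest gap = 309.73° ⇒ minimal covering band is its complement: 360° − 309.73° = 50.27°.
Band runs from +154.52° eastward to -155.21°, crossing the antimeridian.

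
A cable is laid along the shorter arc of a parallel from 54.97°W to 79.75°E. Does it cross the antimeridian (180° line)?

No

Signed shortest Δλ = ((79.75 − -54.97 + 180) mod 360) − 180 = 134.72°.
Going east by 134.72° from -54.97° reaches +79.75° without touching 180°.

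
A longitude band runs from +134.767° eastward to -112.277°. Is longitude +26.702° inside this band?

Band width going east from +134.767° to -112.277°: ((-112.277 − 134.767) mod 360) = 112.956°.
Offset of +26.702° east of the west edge: ((26.702 − 134.767) mod 360) = 251.935°.
251.935° > 112.956° ⇒ outside.

No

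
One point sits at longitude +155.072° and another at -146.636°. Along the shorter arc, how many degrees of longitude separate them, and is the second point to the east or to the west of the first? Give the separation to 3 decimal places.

58.292° east

Raw difference: -146.636 − 155.072 = -301.708°.
Normalise into (−180°, 180°]: -301.708° + 360° = 58.292°.
Positive ⇒ the second point lies to the east; separation 58.292°.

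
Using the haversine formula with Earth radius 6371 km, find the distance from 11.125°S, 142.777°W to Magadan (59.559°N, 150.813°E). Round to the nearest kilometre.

Δλ = 150.813 − -142.777 = 293.590°; wrapped into (−180°, 180°]: -66.410°.
Δφ = 59.559 − -11.125 = 70.684°.
a = sin²(Δφ/2) + cos φ₁ · cos φ₂ · sin²(Δλ/2) = 0.483703.
c = 2·atan2(√a, √(1−a)) = 1.53820 rad → d = 6371·c ≈ 9799.85 km.

9800 km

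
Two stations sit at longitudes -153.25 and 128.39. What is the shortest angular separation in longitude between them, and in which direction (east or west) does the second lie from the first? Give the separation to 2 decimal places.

Raw difference: 128.39 − -153.25 = 281.64°.
Normalise into (−180°, 180°]: 281.64° − 360° = -78.36°.
Negative ⇒ the second point lies to the west; separation 78.36°.

78.36° west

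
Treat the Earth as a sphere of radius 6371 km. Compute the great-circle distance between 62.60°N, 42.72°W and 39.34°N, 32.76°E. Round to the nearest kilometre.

Δλ = 32.76 − -42.72 = 75.48°.
Δφ = 39.34 − 62.60 = -23.26°.
a = sin²(Δφ/2) + cos φ₁ · cos φ₂ · sin²(Δλ/2) = 0.173980.
c = 2·atan2(√a, √(1−a)) = 0.86052 rad → d = 6371·c ≈ 5482.40 km.

5482 km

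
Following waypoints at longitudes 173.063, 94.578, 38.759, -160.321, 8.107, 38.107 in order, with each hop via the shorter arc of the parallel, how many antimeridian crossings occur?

Leg 1: +173.063° → +94.578°, shortest Δλ = -78.485° (west) — does not cross 180°.
Leg 2: +94.578° → +38.759°, shortest Δλ = -55.819° (west) — does not cross 180°.
Leg 3: +38.759° → -160.321°, shortest Δλ = 160.92° (east) — crosses 180°.
Leg 4: -160.321° → +8.107°, shortest Δλ = 168.428° (east) — does not cross 180°.
Leg 5: +8.107° → +38.107°, shortest Δλ = 30.0° (east) — does not cross 180°.
Total crossings: 1.

1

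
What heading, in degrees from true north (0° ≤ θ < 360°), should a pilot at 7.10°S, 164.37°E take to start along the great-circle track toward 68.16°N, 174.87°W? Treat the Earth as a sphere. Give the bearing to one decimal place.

Δλ = -174.87 − 164.37 = -339.24°; wrapped into (−180°, 180°]: 20.76°.
θ = atan2( sin Δλ · cos φ₂ , cos φ₁ · sin φ₂ − sin φ₁ · cos φ₂ · cos Δλ )
  = atan2(0.13186, 0.96410) = 7.788° → normalised to [0°, 360°): 7.788°.

7.8°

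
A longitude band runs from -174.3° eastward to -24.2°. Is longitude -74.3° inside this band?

Yes

Band width going east from -174.3° to -24.2°: ((-24.2 − -174.3) mod 360) = 150.1°.
Offset of -74.3° east of the west edge: ((-74.3 − -174.3) mod 360) = 100.0°.
100.0° ≤ 150.1° ⇒ inside.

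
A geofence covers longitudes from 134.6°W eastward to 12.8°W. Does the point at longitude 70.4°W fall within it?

Band width going east from -134.6° to -12.8°: ((-12.8 − -134.6) mod 360) = 121.8°.
Offset of -70.4° east of the west edge: ((-70.4 − -134.6) mod 360) = 64.2°.
64.2° ≤ 121.8° ⇒ inside.

Yes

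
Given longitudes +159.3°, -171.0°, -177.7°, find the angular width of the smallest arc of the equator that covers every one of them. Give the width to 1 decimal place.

Sort the longitudes: -177.7°, -171.0°, +159.3°.
Eastward gaps between consecutive values (wrapping around): 6.7°, 330.3°, 23.0°.
Largest gap = 330.3° ⇒ minimal covering band is its complement: 360° − 330.3° = 29.7°.
Band runs from +159.3° eastward to -171.0°, crossing the antimeridian.

29.7°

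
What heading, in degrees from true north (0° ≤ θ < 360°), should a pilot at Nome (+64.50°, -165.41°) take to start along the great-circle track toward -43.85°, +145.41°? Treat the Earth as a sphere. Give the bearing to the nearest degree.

217°

Δλ = 145.41 − -165.41 = 310.82°; wrapped into (−180°, 180°]: -49.18°.
θ = atan2( sin Δλ · cos φ₂ , cos φ₁ · sin φ₂ − sin φ₁ · cos φ₂ · cos Δλ )
  = atan2(-0.54575, -0.72373) = -142.981° → normalised to [0°, 360°): 217.019°.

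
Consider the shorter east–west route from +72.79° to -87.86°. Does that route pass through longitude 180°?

No

Signed shortest Δλ = ((-87.86 − 72.79 + 180) mod 360) − 180 = -160.65°.
Going west by 160.65° from +72.79° reaches -87.86° without touching 180°.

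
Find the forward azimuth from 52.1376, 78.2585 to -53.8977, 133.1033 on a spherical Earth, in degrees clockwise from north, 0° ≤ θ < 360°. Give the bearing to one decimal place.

147.8°

Δλ = 133.1033 − 78.2585 = 54.8448°.
θ = atan2( sin Δλ · cos φ₂ , cos φ₁ · sin φ₂ − sin φ₁ · cos φ₂ · cos Δλ )
  = atan2(0.48175, -0.76376) = 147.758° → normalised to [0°, 360°): 147.758°.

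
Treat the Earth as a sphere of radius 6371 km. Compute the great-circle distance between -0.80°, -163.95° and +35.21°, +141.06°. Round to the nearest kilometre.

6958 km

Δλ = 141.06 − -163.95 = 305.01°; wrapped into (−180°, 180°]: -54.99°.
Δφ = 35.21 − -0.80 = 36.01°.
a = sin²(Δφ/2) + cos φ₁ · cos φ₂ · sin²(Δλ/2) = 0.269671.
c = 2·atan2(√a, √(1−a)) = 1.09206 rad → d = 6371·c ≈ 6957.51 km.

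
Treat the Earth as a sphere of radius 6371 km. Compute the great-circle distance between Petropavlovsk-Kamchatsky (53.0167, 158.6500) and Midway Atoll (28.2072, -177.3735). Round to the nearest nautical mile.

Δλ = -177.3735 − 158.6500 = -336.0235°; wrapped into (−180°, 180°]: 23.9765°.
Δφ = 28.2072 − 53.0167 = -24.8095°.
a = sin²(Δφ/2) + cos φ₁ · cos φ₂ · sin²(Δλ/2) = 0.069018.
c = 2·atan2(√a, √(1−a)) = 0.53167 rad → d = 6371·c ≈ 3387.25 km ≈ 1828.97 nmi.

1829 nmi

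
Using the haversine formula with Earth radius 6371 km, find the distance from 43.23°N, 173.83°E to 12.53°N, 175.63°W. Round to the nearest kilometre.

Δλ = -175.63 − 173.83 = -349.46°; wrapped into (−180°, 180°]: 10.54°.
Δφ = 12.53 − 43.23 = -30.70°.
a = sin²(Δφ/2) + cos φ₁ · cos φ₂ · sin²(Δλ/2) = 0.076074.
c = 2·atan2(√a, √(1−a)) = 0.55888 rad → d = 6371·c ≈ 3560.60 km.

3561 km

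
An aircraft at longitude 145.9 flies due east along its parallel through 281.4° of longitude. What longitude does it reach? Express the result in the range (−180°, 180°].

Start at +145.9°; shift +281.4° → +427.3°.
+427.3° lies outside (−180°, 180°]; subtract 360° → +67.3°.

+67.3°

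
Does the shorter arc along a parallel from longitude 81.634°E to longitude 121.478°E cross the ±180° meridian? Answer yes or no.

No

Signed shortest Δλ = ((121.478 − 81.634 + 180) mod 360) − 180 = 39.844°.
Going east by 39.844° from +81.634° reaches +121.478° without touching 180°.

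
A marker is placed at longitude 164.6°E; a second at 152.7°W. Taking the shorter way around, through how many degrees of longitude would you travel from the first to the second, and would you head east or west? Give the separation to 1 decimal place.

42.7° east

Raw difference: -152.7 − 164.6 = -317.3°.
Normalise into (−180°, 180°]: -317.3° + 360° = 42.7°.
Positive ⇒ the second point lies to the east; separation 42.7°.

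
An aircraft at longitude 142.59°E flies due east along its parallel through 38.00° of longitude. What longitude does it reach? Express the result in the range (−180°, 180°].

Start at +142.59°; shift +38.00° → +180.59°.
+180.59° lies outside (−180°, 180°]; subtract 360° → -179.41°.

179.41°W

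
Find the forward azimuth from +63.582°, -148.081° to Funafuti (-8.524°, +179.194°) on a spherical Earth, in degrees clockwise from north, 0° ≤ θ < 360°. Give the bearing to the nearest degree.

213°

Δλ = 179.194 − -148.081 = 327.275°; wrapped into (−180°, 180°]: -32.725°.
θ = atan2( sin Δλ · cos φ₂ , cos φ₁ · sin φ₂ − sin φ₁ · cos φ₂ · cos Δλ )
  = atan2(-0.53464, -0.81105) = -146.607° → normalised to [0°, 360°): 213.393°.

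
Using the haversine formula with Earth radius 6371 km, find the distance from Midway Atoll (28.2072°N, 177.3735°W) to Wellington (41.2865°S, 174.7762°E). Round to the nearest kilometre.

Δλ = 174.7762 − -177.3735 = 352.1497°; wrapped into (−180°, 180°]: -7.8503°.
Δφ = -41.2865 − 28.2072 = -69.4937°.
a = sin²(Δφ/2) + cos φ₁ · cos φ₂ · sin²(Δλ/2) = 0.327948.
c = 2·atan2(√a, √(1−a)) = 1.21951 rad → d = 6371·c ≈ 7769.51 km.

7770 km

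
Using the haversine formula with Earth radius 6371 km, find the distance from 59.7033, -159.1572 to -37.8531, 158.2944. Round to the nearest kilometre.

11528 km

Δλ = 158.2944 − -159.1572 = 317.4516°; wrapped into (−180°, 180°]: -42.5484°.
Δφ = -37.8531 − 59.7033 = -97.5564°.
a = sin²(Δφ/2) + cos φ₁ · cos φ₂ · sin²(Δλ/2) = 0.618190.
c = 2·atan2(√a, √(1−a)) = 1.80943 rad → d = 6371·c ≈ 11527.91 km.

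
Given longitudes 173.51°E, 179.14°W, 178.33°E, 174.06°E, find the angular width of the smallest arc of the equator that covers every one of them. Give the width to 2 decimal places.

7.35°

Sort the longitudes: -179.14°, +173.51°, +174.06°, +178.33°.
Eastward gaps between consecutive values (wrapping around): 352.65°, 0.55°, 4.27°, 2.53°.
Largest gap = 352.65° ⇒ minimal covering band is its complement: 360° − 352.65° = 7.35°.
Band runs from +173.51° eastward to -179.14°, crossing the antimeridian.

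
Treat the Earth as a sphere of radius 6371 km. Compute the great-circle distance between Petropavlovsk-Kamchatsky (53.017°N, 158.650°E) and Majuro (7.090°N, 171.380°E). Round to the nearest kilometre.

Δλ = 171.380 − 158.650 = 12.730°.
Δφ = 7.090 − 53.017 = -45.927°.
a = sin²(Δφ/2) + cos φ₁ · cos φ₂ · sin²(Δλ/2) = 0.159550.
c = 2·atan2(√a, √(1−a)) = 0.82181 rad → d = 6371·c ≈ 5235.72 km.

5236 km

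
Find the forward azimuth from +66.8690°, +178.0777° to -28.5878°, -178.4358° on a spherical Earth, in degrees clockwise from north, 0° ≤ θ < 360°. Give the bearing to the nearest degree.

Δλ = -178.4358 − 178.0777 = -356.5135°; wrapped into (−180°, 180°]: 3.4865°.
θ = atan2( sin Δλ · cos φ₂ , cos φ₁ · sin φ₂ − sin φ₁ · cos φ₂ · cos Δλ )
  = atan2(0.05340, -0.99397) = 176.925° → normalised to [0°, 360°): 176.925°.

177°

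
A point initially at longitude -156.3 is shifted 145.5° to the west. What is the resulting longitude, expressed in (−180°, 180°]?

+58.2°

Start at -156.3°; shift −145.5° → -301.8°.
-301.8° lies outside (−180°, 180°]; add 360° → +58.2°.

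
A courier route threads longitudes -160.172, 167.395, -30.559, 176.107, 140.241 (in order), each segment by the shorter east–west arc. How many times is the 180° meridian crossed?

3

Leg 1: -160.172° → +167.395°, shortest Δλ = -32.433° (west) — crosses 180°.
Leg 2: +167.395° → -30.559°, shortest Δλ = 162.046° (east) — crosses 180°.
Leg 3: -30.559° → +176.107°, shortest Δλ = -153.334° (west) — crosses 180°.
Leg 4: +176.107° → +140.241°, shortest Δλ = -35.866° (west) — does not cross 180°.
Total crossings: 3.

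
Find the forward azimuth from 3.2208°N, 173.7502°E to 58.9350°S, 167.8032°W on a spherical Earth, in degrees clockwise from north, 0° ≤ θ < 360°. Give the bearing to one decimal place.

Δλ = -167.8032 − 173.7502 = -341.5534°; wrapped into (−180°, 180°]: 18.4466°.
θ = atan2( sin Δλ · cos φ₂ , cos φ₁ · sin φ₂ − sin φ₁ · cos φ₂ · cos Δλ )
  = atan2(0.16328, -0.88273) = 169.521° → normalised to [0°, 360°): 169.521°.

169.5°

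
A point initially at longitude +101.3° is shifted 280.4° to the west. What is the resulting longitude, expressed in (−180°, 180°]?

Start at +101.3°; shift −280.4° → -179.1°.
-179.1° already lies in (−180°, 180°].

-179.1°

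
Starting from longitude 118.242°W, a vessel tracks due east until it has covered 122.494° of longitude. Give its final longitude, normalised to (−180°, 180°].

Start at -118.242°; shift +122.494° → +4.252°.
+4.252° already lies in (−180°, 180°].

4.252°E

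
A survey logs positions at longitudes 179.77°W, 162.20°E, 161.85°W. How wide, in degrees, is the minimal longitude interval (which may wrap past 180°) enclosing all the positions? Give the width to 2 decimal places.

Sort the longitudes: -179.77°, -161.85°, +162.20°.
Eastward gaps between consecutive values (wrapping around): 17.92°, 324.05°, 18.03°.
Largest gap = 324.05° ⇒ minimal covering band is its complement: 360° − 324.05° = 35.95°.
Band runs from +162.20° eastward to -161.85°, crossing the antimeridian.

35.95°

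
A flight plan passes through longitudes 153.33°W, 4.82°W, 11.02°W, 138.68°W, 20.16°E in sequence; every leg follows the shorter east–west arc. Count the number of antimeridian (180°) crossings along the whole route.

Leg 1: -153.33° → -4.82°, shortest Δλ = 148.51° (east) — does not cross 180°.
Leg 2: -4.82° → -11.02°, shortest Δλ = -6.2° (west) — does not cross 180°.
Leg 3: -11.02° → -138.68°, shortest Δλ = -127.66° (west) — does not cross 180°.
Leg 4: -138.68° → +20.16°, shortest Δλ = 158.84° (east) — does not cross 180°.
Total crossings: 0.

0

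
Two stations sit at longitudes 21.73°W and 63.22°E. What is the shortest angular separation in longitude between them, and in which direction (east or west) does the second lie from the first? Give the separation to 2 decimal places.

84.95° east

Raw difference: 63.22 − -21.73 = 84.95°.
Normalise into (−180°, 180°]: 84.95° stays 84.95°.
Positive ⇒ the second point lies to the east; separation 84.95°.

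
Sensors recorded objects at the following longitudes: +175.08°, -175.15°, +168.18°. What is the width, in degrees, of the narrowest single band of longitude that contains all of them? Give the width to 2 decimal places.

16.67°

Sort the longitudes: -175.15°, +168.18°, +175.08°.
Eastward gaps between consecutive values (wrapping around): 343.33°, 6.90°, 9.77°.
Largest gap = 343.33° ⇒ minimal covering band is its complement: 360° − 343.33° = 16.67°.
Band runs from +168.18° eastward to -175.15°, crossing the antimeridian.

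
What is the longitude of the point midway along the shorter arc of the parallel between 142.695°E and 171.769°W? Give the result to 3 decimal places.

Signed shortest Δλ from +142.695° to -171.769° is +45.536°.
Midpoint longitude = +142.695° + (+45.536°)/2 = +142.695° + 22.768° = +165.463°.
(The naïve average (+142.695 + -171.769)/2 = -14.537° is on the wrong side of the globe.)

165.463°E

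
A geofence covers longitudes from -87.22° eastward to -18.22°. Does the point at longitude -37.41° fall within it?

Band width going east from -87.22° to -18.22°: ((-18.22 − -87.22) mod 360) = 69.00°.
Offset of -37.41° east of the west edge: ((-37.41 − -87.22) mod 360) = 49.81°.
49.81° ≤ 69.00° ⇒ inside.

Yes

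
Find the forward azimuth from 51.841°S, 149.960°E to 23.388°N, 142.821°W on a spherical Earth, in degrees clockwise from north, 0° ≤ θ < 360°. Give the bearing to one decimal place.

58.2°

Δλ = -142.821 − 149.960 = -292.781°; wrapped into (−180°, 180°]: 67.219°.
θ = atan2( sin Δλ · cos φ₂ , cos φ₁ · sin φ₂ − sin φ₁ · cos φ₂ · cos Δλ )
  = atan2(0.84624, 0.52470) = 58.199° → normalised to [0°, 360°): 58.199°.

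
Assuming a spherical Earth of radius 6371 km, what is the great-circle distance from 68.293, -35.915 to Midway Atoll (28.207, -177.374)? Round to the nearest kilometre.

Δλ = -177.374 − -35.915 = -141.459°.
Δφ = 28.207 − 68.293 = -40.086°.
a = sin²(Δφ/2) + cos φ₁ · cos φ₂ · sin²(Δλ/2) = 0.407898.
c = 2·atan2(√a, √(1−a)) = 1.38553 rad → d = 6371·c ≈ 8827.24 km.

8827 km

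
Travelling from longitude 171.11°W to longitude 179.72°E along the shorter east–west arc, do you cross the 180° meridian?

Yes

Naïve |179.72 − -171.11| = 350.83° > 180°, so the shorter arc goes the other way round — across 180°.
Signed shortest Δλ = ((179.72 − -171.11 + 180) mod 360) − 180 = -9.17°.
Going west by 9.17° from -171.11° passes through 180° before reaching +179.72°.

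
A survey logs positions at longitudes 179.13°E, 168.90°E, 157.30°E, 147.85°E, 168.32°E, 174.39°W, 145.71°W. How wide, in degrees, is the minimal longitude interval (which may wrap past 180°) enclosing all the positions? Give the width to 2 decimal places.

66.44°

Sort the longitudes: -174.39°, -145.71°, +147.85°, +157.30°, +168.32°, +168.90°, +179.13°.
Eastward gaps between consecutive values (wrapping around): 28.68°, 293.56°, 9.45°, 11.02°, 0.58°, 10.23°, 6.48°.
Largest gap = 293.56° ⇒ minimal covering band is its complement: 360° − 293.56° = 66.44°.
Band runs from +147.85° eastward to -145.71°, crossing the antimeridian.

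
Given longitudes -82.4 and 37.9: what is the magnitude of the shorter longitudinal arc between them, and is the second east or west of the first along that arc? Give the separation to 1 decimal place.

120.3° east

Raw difference: 37.9 − -82.4 = 120.3°.
Normalise into (−180°, 180°]: 120.3° stays 120.3°.
Positive ⇒ the second point lies to the east; separation 120.3°.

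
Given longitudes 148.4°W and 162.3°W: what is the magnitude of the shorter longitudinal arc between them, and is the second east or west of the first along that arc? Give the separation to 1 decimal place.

13.9° west

Raw difference: -162.3 − -148.4 = -13.9°.
Normalise into (−180°, 180°]: -13.9° stays -13.9°.
Negative ⇒ the second point lies to the west; separation 13.9°.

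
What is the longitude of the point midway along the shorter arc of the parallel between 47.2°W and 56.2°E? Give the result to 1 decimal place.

Signed shortest Δλ from -47.2° to +56.2° is +103.4°.
Midpoint longitude = -47.2° + (+103.4°)/2 = -47.2° + 51.7° = +4.5°.

4.5°E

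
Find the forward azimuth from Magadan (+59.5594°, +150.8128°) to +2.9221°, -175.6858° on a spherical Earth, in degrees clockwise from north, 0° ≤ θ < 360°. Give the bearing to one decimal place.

Δλ = -175.6858 − 150.8128 = -326.4986°; wrapped into (−180°, 180°]: 33.5014°.
θ = atan2( sin Δλ · cos φ₂ , cos φ₁ · sin φ₂ − sin φ₁ · cos φ₂ · cos Δλ )
  = atan2(0.55124, -0.69216) = 141.466° → normalised to [0°, 360°): 141.466°.

141.5°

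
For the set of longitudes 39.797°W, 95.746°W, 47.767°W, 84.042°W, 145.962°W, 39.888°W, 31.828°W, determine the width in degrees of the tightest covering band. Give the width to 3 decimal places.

Sort the longitudes: -145.962°, -95.746°, -84.042°, -47.767°, -39.888°, -39.797°, -31.828°.
Eastward gaps between consecutive values (wrapping around): 50.216°, 11.704°, 36.275°, 7.879°, 0.091°, 7.969°, 245.866°.
Largest gap = 245.866° ⇒ minimal covering band is its complement: 360° − 245.866° = 114.134°.
Band runs from -145.962° eastward to -31.828°.

114.134°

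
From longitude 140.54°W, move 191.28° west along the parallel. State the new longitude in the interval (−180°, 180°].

28.18°E

Start at -140.54°; shift −191.28° → -331.82°.
-331.82° lies outside (−180°, 180°]; add 360° → +28.18°.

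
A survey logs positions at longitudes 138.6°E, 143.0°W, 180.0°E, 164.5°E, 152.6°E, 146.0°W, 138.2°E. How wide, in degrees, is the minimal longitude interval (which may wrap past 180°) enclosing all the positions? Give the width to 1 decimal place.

78.8°

Sort the longitudes: -146.0°, -143.0°, +138.2°, +138.6°, +152.6°, +164.5°, +180.0°.
Eastward gaps between consecutive values (wrapping around): 3.0°, 281.2°, 0.4°, 14.0°, 11.9°, 15.5°, 34.0°.
Largest gap = 281.2° ⇒ minimal covering band is its complement: 360° − 281.2° = 78.8°.
Band runs from +138.2° eastward to -143.0°, crossing the antimeridian.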